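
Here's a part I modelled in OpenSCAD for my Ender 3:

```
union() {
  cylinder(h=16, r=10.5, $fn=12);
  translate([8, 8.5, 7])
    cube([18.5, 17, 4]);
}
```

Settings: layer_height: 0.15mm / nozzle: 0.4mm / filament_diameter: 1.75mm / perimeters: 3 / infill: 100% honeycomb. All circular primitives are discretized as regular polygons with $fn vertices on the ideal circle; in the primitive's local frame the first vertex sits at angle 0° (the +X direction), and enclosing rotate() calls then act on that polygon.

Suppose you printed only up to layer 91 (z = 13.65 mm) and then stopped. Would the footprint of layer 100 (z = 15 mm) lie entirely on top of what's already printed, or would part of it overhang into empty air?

Compare the two slices. At z = 13.65: the cylinder: section is a regular 12-gon, circumradius r=10.5 (area = (12/2)·10.500²·sin(360°/12) = 330.75 mm²); the cube at (8, 8.5) does not reach this height (z outside [7, 11]); Combining (union): only the r=10.5 cylinder is present, so the union is just that shape — area = 330.75 mm². At z = 15: the cylinder: section is a regular 12-gon, circumradius r=10.5 (area = (12/2)·10.500²·sin(360°/12) = 330.75 mm²); the cube at (8, 8.5) is not intersected at this z (z outside [7, 11]); Merging all regions: only the r=10.5 cylinder is present, so the union is just that shape — area = 330.75 mm². Checking containment: the cross-section at z = 15 is a subset of the cross-section at z = 13.65.

entirely on top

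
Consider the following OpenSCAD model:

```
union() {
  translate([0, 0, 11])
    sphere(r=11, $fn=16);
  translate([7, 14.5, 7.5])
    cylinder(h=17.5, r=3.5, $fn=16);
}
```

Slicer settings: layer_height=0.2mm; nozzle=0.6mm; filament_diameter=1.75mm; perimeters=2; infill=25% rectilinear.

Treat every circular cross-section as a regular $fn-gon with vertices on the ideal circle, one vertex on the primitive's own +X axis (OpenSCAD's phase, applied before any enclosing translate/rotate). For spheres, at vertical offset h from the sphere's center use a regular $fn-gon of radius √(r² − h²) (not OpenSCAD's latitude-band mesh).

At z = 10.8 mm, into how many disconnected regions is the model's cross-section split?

2

At z = 10.8 mm: the sphere: section is a regular 16-gon, circumradius = √(r²−h²) = √(11²−0.2²) = 10.998; the r=3.5 cylinder at (7, 14.5) gives a regular 16-gon of circumradius 3.5 (constant along its height); Merging all regions: the 2 present regions are separate (no shared area or edge), so areas and boundary lengths simply add and each stays a separate island — 2 connected regions. The result has 2 disconnected regions.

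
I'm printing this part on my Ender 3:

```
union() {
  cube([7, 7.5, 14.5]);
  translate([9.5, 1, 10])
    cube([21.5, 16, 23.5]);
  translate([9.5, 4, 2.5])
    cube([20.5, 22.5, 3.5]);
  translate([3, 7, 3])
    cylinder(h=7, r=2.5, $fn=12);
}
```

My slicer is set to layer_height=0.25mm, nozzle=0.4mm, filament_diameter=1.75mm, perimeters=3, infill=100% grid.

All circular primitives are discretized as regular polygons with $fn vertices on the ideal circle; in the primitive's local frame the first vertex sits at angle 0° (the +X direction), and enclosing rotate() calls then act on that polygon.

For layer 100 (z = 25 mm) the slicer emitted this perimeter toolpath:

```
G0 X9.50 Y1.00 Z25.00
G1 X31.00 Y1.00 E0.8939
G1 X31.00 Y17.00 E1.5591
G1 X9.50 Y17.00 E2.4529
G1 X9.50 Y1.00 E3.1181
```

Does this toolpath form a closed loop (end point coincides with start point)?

yes

Start point (G0): (9.50, 1.00). End point (last G1): the path returns to the start — closed.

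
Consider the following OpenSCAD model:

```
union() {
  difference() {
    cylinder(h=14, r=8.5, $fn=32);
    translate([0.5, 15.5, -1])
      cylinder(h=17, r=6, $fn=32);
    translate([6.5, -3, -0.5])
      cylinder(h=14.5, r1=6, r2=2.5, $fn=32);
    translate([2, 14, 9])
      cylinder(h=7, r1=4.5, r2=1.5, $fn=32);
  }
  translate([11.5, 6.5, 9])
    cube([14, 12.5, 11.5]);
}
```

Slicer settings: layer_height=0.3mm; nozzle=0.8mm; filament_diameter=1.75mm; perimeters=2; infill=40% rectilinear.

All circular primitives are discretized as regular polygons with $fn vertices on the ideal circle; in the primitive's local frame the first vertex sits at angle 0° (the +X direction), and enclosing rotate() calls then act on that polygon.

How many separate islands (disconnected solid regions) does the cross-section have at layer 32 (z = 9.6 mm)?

2

At z = 9.6 mm: the r=8.5 cylinder gives a regular 32-gon of circumradius 8.5 (constant along its height); the r=6 cylinder at (0.5, 15.5) gives a regular 32-gon of circumradius 6 (constant along its height); the cone at (6.5, -3) (r1=6→r2=2.5) has section circumradius 3.562 here — a regular 32-gon; the cone at (2, 14) contributes a regular 32-gon of circumradius 4.243 (interpolated between r1=4.5 and r2=1.5 at t=0.086); Taking the first minus the rest: starting from the r=8.5 cylinder, the r=6 cylinder at (0.5, 15.5) misses the remaining region (no effect); the cone at (6.5, -3) partially overlaps it — only the 27.31 mm² overlap (of its 39.61 mm²) is removed, clipping the outline; the cone at (2, 14) misses the remaining region (no effect) — 1 connected region; the 14×12.5 cube at (11.5, 6.5) contributes its full rectangle; Merging all regions: the 2 present regions are separate (no shared area or edge), so areas and boundary lengths simply add and each stays a separate island — 2 connected regions. Overall, the cross-section has 2 separate islands. Island count = 2.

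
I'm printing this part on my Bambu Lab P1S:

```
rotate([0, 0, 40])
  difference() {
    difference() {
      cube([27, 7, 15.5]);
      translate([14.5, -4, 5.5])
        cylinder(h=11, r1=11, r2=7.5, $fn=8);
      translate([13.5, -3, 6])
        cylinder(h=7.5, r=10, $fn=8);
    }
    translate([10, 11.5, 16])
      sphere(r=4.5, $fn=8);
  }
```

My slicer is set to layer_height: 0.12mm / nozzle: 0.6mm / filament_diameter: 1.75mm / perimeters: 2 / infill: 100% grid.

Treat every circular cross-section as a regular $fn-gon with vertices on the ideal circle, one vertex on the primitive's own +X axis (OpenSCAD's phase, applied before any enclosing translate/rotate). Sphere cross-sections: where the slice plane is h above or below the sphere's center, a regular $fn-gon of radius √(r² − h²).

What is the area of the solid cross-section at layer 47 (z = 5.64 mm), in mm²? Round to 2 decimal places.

100.28 mm²

At z = 5.64 mm: the cube is present — its section is the full 27×7 rectangle (area 189.00 mm²); the cone at (14.5, -4) contributes a regular 8-gon of circumradius 10.955 (interpolated between r1=11 and r2=7.5 at t=0.013) (area = (8/2)·10.955²·sin(360°/8) = 339.47 mm²); the cylinder at (13.5, -3) is not intersected at this z (z outside [6, 13.5]); After the difference (first − rest): starting from the 27×7 cube (189.00 mm²), the cone at (14.5, -4) partially overlaps it — only the 88.72 mm² overlap (of its 339.47 mm²) is removed, clipping the outline — area = 100.28 mm²; the sphere at (10, 11.5) does not reach this height (|z−center|=10.360 > r=4.5); After the difference (first − rest): none of the subtracted shapes is present at this height, so that combined region is unchanged — area = 100.28 mm²; (whole slice rotated 40° about Z — lengths, areas and connectivity unchanged). Overall, the cross-section is a single solid region. Net area = 100.28 mm².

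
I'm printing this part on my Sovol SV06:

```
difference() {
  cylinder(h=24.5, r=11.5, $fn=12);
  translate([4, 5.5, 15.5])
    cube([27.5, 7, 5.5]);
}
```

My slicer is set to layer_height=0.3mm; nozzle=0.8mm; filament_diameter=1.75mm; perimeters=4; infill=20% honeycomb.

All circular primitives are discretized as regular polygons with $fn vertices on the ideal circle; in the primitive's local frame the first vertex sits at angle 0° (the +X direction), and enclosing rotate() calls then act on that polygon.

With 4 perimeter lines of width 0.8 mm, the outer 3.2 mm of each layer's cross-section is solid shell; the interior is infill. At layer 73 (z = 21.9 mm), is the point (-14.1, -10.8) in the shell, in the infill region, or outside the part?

outside

At z = 21.9 mm: the cylinder: section is a regular 12-gon, circumradius r=11.5; the cube at (4, 5.5) is not intersected at this z (z outside [15.5, 21]); Taking the first minus the rest: none of the subtracted shapes is present at this height, so the r=11.5 cylinder is unchanged — 1 connected region. Overall, the cross-section is a single solid region. The nearest boundary edge runs (-9.96, -5.75)→(-5.75, -9.96); distance from the point to it = 6.50 mm. The point is not inside any of the regions above, so it lies outside the cross-section (6.50 mm from the nearest boundary).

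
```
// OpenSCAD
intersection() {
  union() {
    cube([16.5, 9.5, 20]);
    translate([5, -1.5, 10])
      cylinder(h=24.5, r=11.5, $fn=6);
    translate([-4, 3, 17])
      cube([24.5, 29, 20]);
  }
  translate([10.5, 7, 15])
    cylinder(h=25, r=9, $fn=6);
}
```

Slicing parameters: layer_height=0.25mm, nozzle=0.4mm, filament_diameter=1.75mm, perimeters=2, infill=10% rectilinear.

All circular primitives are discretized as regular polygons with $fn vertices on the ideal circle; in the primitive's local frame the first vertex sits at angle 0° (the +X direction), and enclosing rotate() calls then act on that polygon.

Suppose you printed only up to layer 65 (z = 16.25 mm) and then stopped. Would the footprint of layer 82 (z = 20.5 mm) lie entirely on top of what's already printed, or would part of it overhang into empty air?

Compare the two slices. At z = 16.25: the 16.5×9.5 cube contributes its full rectangle (area 156.75 mm²); the r=11.5 cylinder at (5, -1.5) contributes a regular 6-gon of circumradius 11.5 (area = (6/2)·11.500²·sin(360°/6) = 343.60 mm²); the cube at (-4, 3) is not intersected at this z (z outside [17, 37]); Merging all regions: the regions partially overlap — summed areas 500.35 mm² minus the doubly-counted overlap 111.59 mm² gives 388.75 mm² — area = 388.75 mm²; the r=9 cylinder at (10.5, 7) contributes a regular 6-gon of circumradius 9 (area = (6/2)·9.000²·sin(360°/6) = 210.44 mm²); After intersecting: the r=9 cylinder at (10.5, 7) partially overlaps that combined region; clipping to the common part keeps 133.12 mm² — area = 133.12 mm². At z = 20.5: the cube is not intersected at this z (z outside [0, 20]); the cylinder at (5, -1.5): section is a regular 6-gon, circumradius r=11.5 (area = (6/2)·11.500²·sin(360°/6) = 343.60 mm²); the cube at (-4, 3) (footprint 24.5×29) is included at this height (area 710.50 mm²); Merging all regions: the regions partially overlap — summed areas 1054.10 mm² minus the doubly-counted overlap 79.99 mm² gives 974.11 mm² — area = 974.11 mm²; the r=9 cylinder at (10.5, 7) gives a regular 6-gon of circumradius 9 (constant along its height) (area = (6/2)·9.000²·sin(360°/6) = 210.44 mm²); Taking the intersection: the r=9 cylinder at (10.5, 7) partially overlaps that combined region; clipping to the common part keeps 205.76 mm² — area = 205.76 mm². Checking containment: at z = 20.5 the cross-section extends beyond the z = 16.25 cross-section by about 76.91 mm².

part overhangs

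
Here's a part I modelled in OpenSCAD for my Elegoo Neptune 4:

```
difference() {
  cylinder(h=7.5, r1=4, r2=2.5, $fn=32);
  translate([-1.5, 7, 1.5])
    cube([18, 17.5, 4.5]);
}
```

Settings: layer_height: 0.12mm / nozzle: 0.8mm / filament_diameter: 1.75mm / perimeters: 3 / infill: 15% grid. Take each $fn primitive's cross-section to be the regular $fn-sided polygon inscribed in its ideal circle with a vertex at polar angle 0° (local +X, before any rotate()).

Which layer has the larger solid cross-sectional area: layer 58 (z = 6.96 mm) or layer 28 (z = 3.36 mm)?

layer 28 (z = 3.36 mm)

Layer 58 (z = 6.96): the cone (r1=4→r2=2.5) has section circumradius 2.608 here — a regular 32-gon (area = (32/2)·2.608²·sin(360°/32) = 21.23 mm²); the cube at (-1.5, 7) is absent (z outside [1.5, 6]); After the difference (first − rest): none of the subtracted shapes is present at this height, so the cone is unchanged — area = 21.23 mm². So its area = 21.23 mm². Layer 28 (z = 3.36): the cone (r1=4→r2=2.5) has section circumradius 3.328 here — a regular 32-gon (area = (32/2)·3.328²·sin(360°/32) = 34.57 mm²); the cube at (-1.5, 7) (footprint 18×17.5) is included at this height (area 315.00 mm²); Taking the first minus the rest: starting from the cone (34.57 mm²), the 18×17.5 cube at (-1.5, 7) misses the remaining region (no effect) — area = 34.57 mm². So its area = 34.57 mm². Layer 28 is larger (34.57 vs 21.23 mm²).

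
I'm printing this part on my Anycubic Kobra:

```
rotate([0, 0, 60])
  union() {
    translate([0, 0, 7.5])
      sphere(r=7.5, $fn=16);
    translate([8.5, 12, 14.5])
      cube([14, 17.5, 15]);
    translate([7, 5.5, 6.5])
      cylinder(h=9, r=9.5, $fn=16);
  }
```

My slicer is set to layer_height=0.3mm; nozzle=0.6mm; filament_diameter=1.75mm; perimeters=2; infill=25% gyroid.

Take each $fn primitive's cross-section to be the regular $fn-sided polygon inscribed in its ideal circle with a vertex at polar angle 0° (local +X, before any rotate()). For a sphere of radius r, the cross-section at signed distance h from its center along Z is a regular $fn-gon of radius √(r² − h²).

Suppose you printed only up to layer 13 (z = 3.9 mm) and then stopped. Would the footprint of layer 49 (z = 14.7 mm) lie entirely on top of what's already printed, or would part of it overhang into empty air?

Compare the two slices. At z = 3.9: the sphere: section is a regular 16-gon, circumradius = √(r²−h²) = √(7.5²−3.6²) = 6.580 (area = (16/2)·6.580²·sin(360°/16) = 132.53 mm²); the cube at (8.5, 12) is not intersected at this z (z outside [14.5, 29.5]); the cylinder at (7, 5.5) is absent (z outside [6.5, 15.5]); Taking the union: only the r=7.5 sphere is present, so the union is just that shape — area = 132.53 mm²; (rotated 60° about Z; rotation is an isometry so areas/perimeters/island counts are preserved). At z = 14.7: the r=7.5 sphere contributes a regular 16-gon of circumradius √(7.5²−7.2²) = 2.100 (area = (16/2)·2.100²·sin(360°/16) = 13.50 mm²); the cube at (8.5, 12) (footprint 14×17.5) is included at this height (area 245.00 mm²); the r=9.5 cylinder at (7, 5.5) contributes a regular 16-gon of circumradius 9.5 (area = (16/2)·9.500²·sin(360°/16) = 276.30 mm²); Taking the union: the regions partially overlap — summed areas 534.80 mm² minus the doubly-counted overlap 17.58 mm² gives 517.22 mm² — area = 517.22 mm²; (rotated 60° about Z; rotation is an isometry so areas/perimeters/island counts are preserved). Checking containment: at z = 14.7 the cross-section extends beyond the z = 3.9 cross-section by about 449.84 mm².

part overhangs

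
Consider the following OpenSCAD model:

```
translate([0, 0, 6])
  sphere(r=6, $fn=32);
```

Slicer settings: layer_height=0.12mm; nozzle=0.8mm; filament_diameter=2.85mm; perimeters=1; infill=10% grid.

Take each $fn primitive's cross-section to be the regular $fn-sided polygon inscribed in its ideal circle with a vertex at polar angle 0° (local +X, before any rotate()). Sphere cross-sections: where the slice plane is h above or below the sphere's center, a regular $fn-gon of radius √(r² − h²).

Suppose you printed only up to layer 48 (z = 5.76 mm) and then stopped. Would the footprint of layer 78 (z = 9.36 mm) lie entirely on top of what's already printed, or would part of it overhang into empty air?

entirely on top

Compare the two slices. At z = 5.76: the r=6 sphere slices to a regular 32-gon of circumradius 5.995 (√(r²−h²) with h=0.24 from center) (area = (32/2)·5.995²·sin(360°/32) = 112.19 mm²). At z = 9.36: the sphere: section is a regular 32-gon, circumradius = √(r²−h²) = √(6²−3.36²) = 4.971 (area = (32/2)·4.971²·sin(360°/32) = 77.13 mm²). Checking containment: the cross-section at z = 9.36 is a subset of the cross-section at z = 5.76.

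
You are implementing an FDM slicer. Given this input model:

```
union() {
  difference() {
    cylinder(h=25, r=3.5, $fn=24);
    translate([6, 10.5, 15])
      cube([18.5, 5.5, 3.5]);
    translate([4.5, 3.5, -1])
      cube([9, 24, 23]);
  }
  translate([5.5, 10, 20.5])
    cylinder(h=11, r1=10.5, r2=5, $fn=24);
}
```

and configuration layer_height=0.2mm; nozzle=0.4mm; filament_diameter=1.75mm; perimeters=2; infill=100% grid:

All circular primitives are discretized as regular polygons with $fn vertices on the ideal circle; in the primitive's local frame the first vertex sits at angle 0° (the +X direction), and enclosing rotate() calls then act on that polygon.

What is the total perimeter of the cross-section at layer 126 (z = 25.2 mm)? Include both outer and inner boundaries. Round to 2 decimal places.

51.06 mm

At z = 25.2 mm: the cylinder is absent (z outside [0, 25]); the cube at (6, 10.5) does not reach this height (z outside [15, 18.5]); the cube at (4.5, 3.5) is not intersected at this z (z outside [-1, 22]); Subtracting the remaining from the first: the first operand is absent here, so nothing remains; the cone at (5.5, 10) (r1=10.5→r2=5) has section circumradius 8.150 here — a regular 24-gon (perimeter = 2·24·8.150·sin(180°/24) = 51.06 mm); Merging all regions: only the cone at (5.5, 10) is present, so the union is just that shape — boundary = 51.06 mm. Overall, the cross-section is a single solid region. Total boundary length (outer) = 51.06 mm.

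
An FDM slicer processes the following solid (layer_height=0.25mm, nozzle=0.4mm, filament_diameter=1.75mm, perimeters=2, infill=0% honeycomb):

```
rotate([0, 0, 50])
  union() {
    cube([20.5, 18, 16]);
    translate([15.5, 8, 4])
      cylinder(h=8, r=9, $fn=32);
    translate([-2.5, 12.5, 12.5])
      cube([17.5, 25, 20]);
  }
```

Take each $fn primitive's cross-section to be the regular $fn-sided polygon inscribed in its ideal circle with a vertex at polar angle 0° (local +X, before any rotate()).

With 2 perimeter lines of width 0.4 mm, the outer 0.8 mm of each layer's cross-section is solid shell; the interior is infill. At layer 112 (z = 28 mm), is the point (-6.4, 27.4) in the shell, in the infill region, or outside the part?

outside

At z = 28 mm: the cube is absent (z outside [0, 16]); the cylinder at (15.5, 8) is not intersected at this z (z outside [4, 12]); the cube at (-2.5, 12.5) is present — its section is the full 17.5×25 rectangle; Taking the union: only the 17.5×25 cube at (-2.5, 12.5) is present, so the union is just that shape — 1 connected region; (rotated 50° about Z; rotation is an isometry so areas/perimeters/island counts are preserved). Overall, the cross-section is a single solid region. Undo the 50° rotation: the query point maps to (16.876, 22.515) in the un-rotated model frame. The nearest boundary edge runs (15.00, 12.50)→(15.00, 37.50); distance from the point to it = 1.88 mm. The point is not inside any of the regions above, so it lies outside the cross-section (1.88 mm from the nearest boundary).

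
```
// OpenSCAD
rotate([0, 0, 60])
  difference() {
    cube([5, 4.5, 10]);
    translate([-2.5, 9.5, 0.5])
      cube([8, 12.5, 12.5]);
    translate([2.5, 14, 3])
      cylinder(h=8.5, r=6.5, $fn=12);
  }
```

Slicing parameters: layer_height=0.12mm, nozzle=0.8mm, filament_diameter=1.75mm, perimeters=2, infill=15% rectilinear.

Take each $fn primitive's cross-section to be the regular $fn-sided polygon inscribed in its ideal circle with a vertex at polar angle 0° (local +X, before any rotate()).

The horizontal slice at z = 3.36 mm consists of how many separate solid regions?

At z = 3.36 mm: the cube is present — its section is the full 5×4.5 rectangle; the cube at (-2.5, 9.5) is present — its section is the full 8×12.5 rectangle; the cylinder at (2.5, 14): section is a regular 12-gon, circumradius r=6.5; Taking the first minus the rest: starting from the 5×4.5 cube, the 8×12.5 cube at (-2.5, 9.5) misses the remaining region (no effect); the r=6.5 cylinder at (2.5, 14) misses the remaining region (no effect) — 1 connected region; (rotated 60° about Z; rotation is an isometry so areas/perimeters/island counts are preserved). The result has 1 disconnected region.

1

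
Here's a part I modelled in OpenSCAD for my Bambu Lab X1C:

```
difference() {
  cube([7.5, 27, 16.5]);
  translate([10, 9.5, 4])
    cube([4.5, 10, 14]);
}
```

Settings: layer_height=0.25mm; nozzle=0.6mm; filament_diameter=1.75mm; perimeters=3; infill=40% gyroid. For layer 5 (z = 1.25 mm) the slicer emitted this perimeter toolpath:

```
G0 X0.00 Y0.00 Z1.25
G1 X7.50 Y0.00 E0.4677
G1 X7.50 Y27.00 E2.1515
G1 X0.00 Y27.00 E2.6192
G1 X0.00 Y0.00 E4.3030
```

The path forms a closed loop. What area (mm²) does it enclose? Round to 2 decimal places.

202.50 mm²

Apply the shoelace formula to the sequence of (X, Y) vertices; enclosed area = 202.50 mm².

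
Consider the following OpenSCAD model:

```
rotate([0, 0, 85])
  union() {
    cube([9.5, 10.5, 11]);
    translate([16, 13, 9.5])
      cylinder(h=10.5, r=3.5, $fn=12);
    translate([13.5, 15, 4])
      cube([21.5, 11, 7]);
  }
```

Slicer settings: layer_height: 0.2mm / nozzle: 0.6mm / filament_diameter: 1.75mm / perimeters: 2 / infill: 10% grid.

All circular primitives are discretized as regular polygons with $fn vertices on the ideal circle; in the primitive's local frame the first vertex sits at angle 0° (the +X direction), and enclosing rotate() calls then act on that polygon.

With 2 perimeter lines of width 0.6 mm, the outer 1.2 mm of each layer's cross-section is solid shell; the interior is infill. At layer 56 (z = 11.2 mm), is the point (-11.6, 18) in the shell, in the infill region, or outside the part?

At z = 11.2 mm: the cube is absent (z outside [0, 11]); the cylinder at (16, 13): section is a regular 12-gon, circumradius r=3.5; the cube at (13.5, 15) is absent (z outside [4, 11]); Combining (union): only the r=3.5 cylinder at (16, 13) is present, so the union is just that shape — 1 connected region; (whole slice rotated 85° about Z — lengths, areas and connectivity unchanged). Overall, the cross-section is a single solid region. Undo the 85° rotation: the query point maps to (16.920, 13.125) in the un-rotated model frame. The nearest boundary edge runs (19.50, 13.00)→(19.03, 14.75); distance from the point to it = 2.46 mm. The point is inside the cross-section and 2.46 mm from the nearest boundary — more than the 1.2 mm shell width (2 × 0.6), so it's in the infill interior.

infill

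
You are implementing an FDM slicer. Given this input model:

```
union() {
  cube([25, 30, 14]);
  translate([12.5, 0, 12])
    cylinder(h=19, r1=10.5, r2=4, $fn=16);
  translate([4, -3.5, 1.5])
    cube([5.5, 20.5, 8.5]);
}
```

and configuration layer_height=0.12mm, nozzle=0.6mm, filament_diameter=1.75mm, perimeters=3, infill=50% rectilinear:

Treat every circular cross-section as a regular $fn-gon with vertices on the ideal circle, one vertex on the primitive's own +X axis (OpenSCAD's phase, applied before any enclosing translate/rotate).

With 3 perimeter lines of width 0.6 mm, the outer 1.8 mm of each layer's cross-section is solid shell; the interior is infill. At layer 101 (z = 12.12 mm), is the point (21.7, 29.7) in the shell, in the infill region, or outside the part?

At z = 12.12 mm: the 25×30 cube contributes its full rectangle; the cone at (12.5, 0) contributes a regular 16-gon of circumradius 10.459 (interpolated between r1=10.5 and r2=4 at t=0.006); the cube at (4, -3.5) is not intersected at this z (z outside [1.5, 10]); Merging all regions: the regions partially overlap (shared area 167.45 mm²), so overlapping operands fuse into one piece — 1 connected region. Overall, the cross-section is a single solid region. The nearest boundary edge runs (0.00, 30.00)→(25.00, 30.00); distance from the point to it = 0.30 mm. The point is inside the cross-section, 0.30 mm from the nearest boundary — within the 1.8 mm shell band (3 × 0.6).

shell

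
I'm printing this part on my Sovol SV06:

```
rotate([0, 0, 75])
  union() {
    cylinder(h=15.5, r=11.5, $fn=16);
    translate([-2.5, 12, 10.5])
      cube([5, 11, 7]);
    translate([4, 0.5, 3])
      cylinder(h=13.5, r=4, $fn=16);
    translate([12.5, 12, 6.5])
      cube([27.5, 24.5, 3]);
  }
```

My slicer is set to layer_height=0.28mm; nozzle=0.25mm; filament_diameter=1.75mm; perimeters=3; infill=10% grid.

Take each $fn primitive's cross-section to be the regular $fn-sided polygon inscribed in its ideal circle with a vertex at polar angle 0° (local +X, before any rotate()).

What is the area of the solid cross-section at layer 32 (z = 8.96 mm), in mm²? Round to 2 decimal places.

At z = 8.96 mm: the r=11.5 cylinder gives a regular 16-gon of circumradius 11.5 (constant along its height) (area = (16/2)·11.500²·sin(360°/16) = 404.88 mm²); the cube at (-2.5, 12) is absent (z outside [10.5, 17.5]); the r=4 cylinder at (4, 0.5) gives a regular 16-gon of circumradius 4 (constant along its height) (area = (16/2)·4.000²·sin(360°/16) = 48.98 mm²); the 27.5×24.5 cube at (12.5, 12) contributes its full rectangle (area 673.75 mm²); Taking the union: the regions partially overlap — summed areas 1127.61 mm² minus the doubly-counted overlap 48.98 mm² gives 1078.63 mm² — area = 1078.63 mm²; (rotated 75° about Z; rotation is an isometry so areas/perimeters/island counts are preserved). Overall, the cross-section has 2 separate islands. Net area = 1078.63 mm².

1078.63 mm²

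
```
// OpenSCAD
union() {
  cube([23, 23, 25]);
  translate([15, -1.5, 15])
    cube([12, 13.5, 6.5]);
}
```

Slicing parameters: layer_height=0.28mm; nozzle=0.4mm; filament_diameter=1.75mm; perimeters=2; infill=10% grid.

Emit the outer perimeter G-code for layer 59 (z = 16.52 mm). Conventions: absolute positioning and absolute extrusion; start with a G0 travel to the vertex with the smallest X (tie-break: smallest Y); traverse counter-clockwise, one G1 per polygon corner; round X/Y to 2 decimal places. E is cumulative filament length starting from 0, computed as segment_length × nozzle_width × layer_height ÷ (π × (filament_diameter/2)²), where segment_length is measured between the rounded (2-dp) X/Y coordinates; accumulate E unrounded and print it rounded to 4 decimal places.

G0 X0.00 Y0.00 Z16.52
G1 X15.00 Y0.00 E0.6985
G1 X15.00 Y-1.50 E0.7683
G1 X27.00 Y-1.50 E1.3271
G1 X27.00 Y12.00 E1.9557
G1 X23.00 Y12.00 E2.1420
G1 X23.00 Y23.00 E2.6542
G1 X0.00 Y23.00 E3.7251
G1 X0.00 Y0.00 E4.7961

At z = 16.52 mm: the 23×23 cube contributes its full rectangle; the cube at (15, -1.5) is present — its section is the full 12×13.5 rectangle; Combining (union): the regions partially overlap (shared area 96.00 mm²), so overlapping operands fuse into one piece — 1 connected region. The outline is a single polygon with 8 vertices. Extrusion per mm of travel: 0.4 × 0.28 / (π × 0.875²) = 0.046564. Accumulating E over each segment gives final E = 4.7961.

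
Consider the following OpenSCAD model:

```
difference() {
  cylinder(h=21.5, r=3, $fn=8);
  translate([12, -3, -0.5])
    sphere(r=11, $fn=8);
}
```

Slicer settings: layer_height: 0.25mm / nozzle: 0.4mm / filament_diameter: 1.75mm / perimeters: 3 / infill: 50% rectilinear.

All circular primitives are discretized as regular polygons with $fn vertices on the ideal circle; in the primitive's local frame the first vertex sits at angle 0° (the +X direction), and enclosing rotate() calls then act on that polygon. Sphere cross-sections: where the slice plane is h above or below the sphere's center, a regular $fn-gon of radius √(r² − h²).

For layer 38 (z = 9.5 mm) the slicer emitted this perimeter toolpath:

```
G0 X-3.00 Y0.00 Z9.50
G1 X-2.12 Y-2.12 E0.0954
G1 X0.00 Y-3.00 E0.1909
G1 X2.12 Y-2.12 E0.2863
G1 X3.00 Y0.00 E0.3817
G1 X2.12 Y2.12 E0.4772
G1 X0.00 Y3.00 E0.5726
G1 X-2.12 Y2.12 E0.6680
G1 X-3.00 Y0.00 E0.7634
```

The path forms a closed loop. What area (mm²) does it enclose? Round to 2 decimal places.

25.44 mm²

Apply the shoelace formula to the sequence of (X, Y) vertices; enclosed area = 25.44 mm².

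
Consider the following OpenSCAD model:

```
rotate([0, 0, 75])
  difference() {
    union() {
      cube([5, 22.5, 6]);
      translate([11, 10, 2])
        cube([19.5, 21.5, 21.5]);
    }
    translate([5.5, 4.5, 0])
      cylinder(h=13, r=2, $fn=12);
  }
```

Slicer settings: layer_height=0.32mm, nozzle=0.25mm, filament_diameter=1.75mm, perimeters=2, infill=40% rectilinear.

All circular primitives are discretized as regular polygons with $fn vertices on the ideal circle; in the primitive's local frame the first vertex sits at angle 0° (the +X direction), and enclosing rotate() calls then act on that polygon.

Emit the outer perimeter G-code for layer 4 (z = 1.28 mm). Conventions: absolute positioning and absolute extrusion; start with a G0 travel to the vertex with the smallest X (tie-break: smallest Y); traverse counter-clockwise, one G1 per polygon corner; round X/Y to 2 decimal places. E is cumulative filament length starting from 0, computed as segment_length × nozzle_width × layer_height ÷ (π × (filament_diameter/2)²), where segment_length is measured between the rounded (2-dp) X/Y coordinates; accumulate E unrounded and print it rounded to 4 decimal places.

G0 X-21.73 Y5.82 Z1.28
G1 X0.00 Y0.00 E0.7482
G1 X1.29 Y4.83 E0.9145
G1 X-1.25 Y5.51 E1.0019
G1 X-1.51 Y5.06 E1.0192
G1 X-2.41 Y4.55 E1.0536
G1 X-3.44 Y4.55 E1.0879
G1 X-4.34 Y5.06 E1.1223
G1 X-4.86 Y5.96 E1.1569
G1 X-4.86 Y6.48 E1.1742
G1 X-20.44 Y10.65 E1.7106
G1 X-21.73 Y5.82 E1.8769

At z = 1.28 mm: the cube (footprint 5×22.5) is included at this height; the cube at (11, 10) is not intersected at this z (z outside [2, 23.5]); Taking the union: only the 5×22.5 cube is present, so the union is just that shape — 1 connected region; the r=2 cylinder at (5.5, 4.5) gives a regular 12-gon of circumradius 2 (constant along its height); Subtracting the remaining from the first: starting from that combined region, the r=2 cylinder at (5.5, 4.5) partially overlaps it — only the 4.07 mm² overlap (of its 12.00 mm²) is removed, clipping the outline — 1 connected region; (whole slice rotated 75° about Z — lengths, areas and connectivity unchanged). The outline is a single polygon with 11 vertices. Extrusion per mm of travel: 0.25 × 0.32 / (π × 0.875²) = 0.033260. Accumulating E over each segment gives final E = 1.8769.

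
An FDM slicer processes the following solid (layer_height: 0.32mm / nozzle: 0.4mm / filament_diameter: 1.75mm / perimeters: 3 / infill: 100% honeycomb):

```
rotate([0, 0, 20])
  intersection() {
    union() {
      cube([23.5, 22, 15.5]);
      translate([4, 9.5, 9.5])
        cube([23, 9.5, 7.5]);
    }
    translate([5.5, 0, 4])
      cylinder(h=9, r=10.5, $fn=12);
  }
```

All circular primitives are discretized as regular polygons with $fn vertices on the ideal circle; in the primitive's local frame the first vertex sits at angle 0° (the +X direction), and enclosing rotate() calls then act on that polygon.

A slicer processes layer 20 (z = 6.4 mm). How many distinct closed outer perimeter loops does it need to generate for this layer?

At z = 6.4 mm: the 23.5×22 cube contributes its full rectangle; the cube at (4, 9.5) is absent (z outside [9.5, 17]); Combining (union): only the 23.5×22 cube is present, so the union is just that shape — 1 connected region; the cylinder at (5.5, 0): section is a regular 12-gon, circumradius r=10.5; Taking the intersection: the r=10.5 cylinder at (5.5, 0) partially overlaps the result so far; clipping to the common part keeps 136.36 mm² — 1 connected region; (whole slice rotated 20° about Z — lengths, areas and connectivity unchanged). The result has 1 disconnected region.

1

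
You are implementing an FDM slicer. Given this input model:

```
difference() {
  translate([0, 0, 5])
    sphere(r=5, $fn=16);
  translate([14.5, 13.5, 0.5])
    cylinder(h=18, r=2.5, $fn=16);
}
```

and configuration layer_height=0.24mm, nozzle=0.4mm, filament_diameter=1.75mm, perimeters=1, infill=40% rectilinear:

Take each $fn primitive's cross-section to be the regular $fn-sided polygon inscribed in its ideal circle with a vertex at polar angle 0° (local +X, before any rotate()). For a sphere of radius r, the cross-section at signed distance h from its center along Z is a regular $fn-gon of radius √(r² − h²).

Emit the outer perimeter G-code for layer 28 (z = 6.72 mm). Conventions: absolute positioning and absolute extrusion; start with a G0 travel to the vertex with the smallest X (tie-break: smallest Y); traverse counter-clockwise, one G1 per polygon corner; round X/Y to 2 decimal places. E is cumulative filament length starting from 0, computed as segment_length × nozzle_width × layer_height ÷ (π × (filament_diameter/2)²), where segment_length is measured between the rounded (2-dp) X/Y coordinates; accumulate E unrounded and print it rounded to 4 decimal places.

At z = 6.72 mm: the r=5 sphere contributes a regular 16-gon of circumradius √(5²−1.72²) = 4.695; the r=2.5 cylinder at (14.5, 13.5) gives a regular 16-gon of circumradius 2.5 (constant along its height); Taking the first minus the rest: starting from the r=5 sphere, the r=2.5 cylinder at (14.5, 13.5) misses the remaining region (no effect) — 1 connected region. The outline is a single polygon with 16 vertices. Extrusion per mm of travel: 0.4 × 0.24 / (π × 0.875²) = 0.039912. Accumulating E over each segment gives final E = 1.1700.

G0 X-4.69 Y0.00 Z6.72
G1 X-4.34 Y-1.80 E0.0732
G1 X-3.32 Y-3.32 E0.1462
G1 X-1.80 Y-4.34 E0.2193
G1 X0.00 Y-4.69 E0.2925
G1 X1.80 Y-4.34 E0.3657
G1 X3.32 Y-3.32 E0.4387
G1 X4.34 Y-1.80 E0.5118
G1 X4.69 Y0.00 E0.5850
G1 X4.34 Y1.80 E0.6582
G1 X3.32 Y3.32 E0.7312
G1 X1.80 Y4.34 E0.8043
G1 X0.00 Y4.69 E0.8775
G1 X-1.80 Y4.34 E0.9507
G1 X-3.32 Y3.32 E1.0237
G1 X-4.34 Y1.80 E1.0968
G1 X-4.69 Y0.00 E1.1700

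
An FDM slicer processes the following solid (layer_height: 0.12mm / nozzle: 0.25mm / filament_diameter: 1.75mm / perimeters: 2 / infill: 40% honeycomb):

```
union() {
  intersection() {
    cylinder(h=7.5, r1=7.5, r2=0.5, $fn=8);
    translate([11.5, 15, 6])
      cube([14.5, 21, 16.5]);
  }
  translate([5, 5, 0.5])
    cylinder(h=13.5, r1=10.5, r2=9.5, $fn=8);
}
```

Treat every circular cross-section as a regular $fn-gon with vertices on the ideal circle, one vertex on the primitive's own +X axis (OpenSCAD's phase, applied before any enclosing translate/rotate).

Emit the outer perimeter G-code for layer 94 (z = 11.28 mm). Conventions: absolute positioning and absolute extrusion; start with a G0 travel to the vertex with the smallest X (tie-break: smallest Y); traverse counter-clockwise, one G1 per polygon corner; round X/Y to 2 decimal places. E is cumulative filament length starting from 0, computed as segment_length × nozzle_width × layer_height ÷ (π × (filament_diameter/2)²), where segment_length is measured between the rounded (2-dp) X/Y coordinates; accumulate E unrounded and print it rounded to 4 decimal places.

G0 X-4.70 Y5.00 Z11.28
G1 X-1.86 Y-1.86 E0.0926
G1 X5.00 Y-4.70 E0.1852
G1 X11.86 Y-1.86 E0.2778
G1 X14.70 Y5.00 E0.3704
G1 X11.86 Y11.86 E0.4630
G1 X5.00 Y14.70 E0.5556
G1 X-1.86 Y11.86 E0.6482
G1 X-4.70 Y5.00 E0.7408

At z = 11.28 mm: the cone does not reach this height (z outside [0, 7.5]); the cube at (11.5, 15) (footprint 14.5×21) is included at this height; After intersecting: at least one operand is absent at this height, so nothing remains; the cone at (5, 5) (r1=10.5→r2=9.5) has section circumradius 9.701 here — a regular 8-gon; Combining (union): only the cone at (5, 5) is present, so the union is just that shape — 1 connected region. The outline is a single polygon with 8 vertices. Extrusion per mm of travel: 0.25 × 0.12 / (π × 0.875²) = 0.012473. Accumulating E over each segment gives final E = 0.7408.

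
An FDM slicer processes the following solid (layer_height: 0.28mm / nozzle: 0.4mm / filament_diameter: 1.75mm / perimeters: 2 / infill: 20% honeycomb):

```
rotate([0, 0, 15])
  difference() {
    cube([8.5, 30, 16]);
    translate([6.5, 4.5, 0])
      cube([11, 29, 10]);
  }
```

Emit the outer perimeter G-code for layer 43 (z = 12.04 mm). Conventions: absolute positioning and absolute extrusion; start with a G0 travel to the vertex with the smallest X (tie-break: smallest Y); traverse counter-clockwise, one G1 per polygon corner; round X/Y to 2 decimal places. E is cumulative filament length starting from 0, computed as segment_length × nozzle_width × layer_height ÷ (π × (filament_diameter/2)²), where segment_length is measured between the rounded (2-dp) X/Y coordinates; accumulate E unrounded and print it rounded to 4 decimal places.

G0 X-7.76 Y28.98 Z12.04
G1 X0.00 Y0.00 E1.3970
G1 X8.21 Y2.20 E1.7928
G1 X0.45 Y31.18 E3.1897
G1 X-7.76 Y28.98 E3.5855

At z = 12.04 mm: the cube (footprint 8.5×30) is included at this height; the cube at (6.5, 4.5) is not intersected at this z (z outside [0, 10]); Subtracting the remaining from the first: none of the subtracted shapes is present at this height, so the 8.5×30 cube is unchanged — 1 connected region; (rotated 15° about Z; rotation is an isometry so areas/perimeters/island counts are preserved). The outline is a single polygon with 4 vertices. Extrusion per mm of travel: 0.4 × 0.28 / (π × 0.875²) = 0.046564. Accumulating E over each segment gives final E = 3.5855.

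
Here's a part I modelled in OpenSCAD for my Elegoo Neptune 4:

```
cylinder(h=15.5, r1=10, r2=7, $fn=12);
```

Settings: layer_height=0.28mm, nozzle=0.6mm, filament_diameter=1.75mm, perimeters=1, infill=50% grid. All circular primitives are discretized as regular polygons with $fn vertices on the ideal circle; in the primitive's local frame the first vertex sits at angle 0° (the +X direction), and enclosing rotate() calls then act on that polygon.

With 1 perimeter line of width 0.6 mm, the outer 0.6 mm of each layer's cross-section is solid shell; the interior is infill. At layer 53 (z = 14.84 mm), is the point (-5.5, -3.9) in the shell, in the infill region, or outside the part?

shell

At z = 14.84 mm: the cone: at t=0.957 of its height the radius interpolates to r₁+(r₂−r₁)t = 7.128, giving a regular 12-gon of that circumradius. Overall, the cross-section is a single solid region. The nearest boundary edge runs (-6.17, -3.56)→(-3.56, -6.17); distance from the point to it = 0.24 mm. The point is inside the cross-section, 0.24 mm from the nearest boundary — within the 0.6 mm shell band (1 × 0.6).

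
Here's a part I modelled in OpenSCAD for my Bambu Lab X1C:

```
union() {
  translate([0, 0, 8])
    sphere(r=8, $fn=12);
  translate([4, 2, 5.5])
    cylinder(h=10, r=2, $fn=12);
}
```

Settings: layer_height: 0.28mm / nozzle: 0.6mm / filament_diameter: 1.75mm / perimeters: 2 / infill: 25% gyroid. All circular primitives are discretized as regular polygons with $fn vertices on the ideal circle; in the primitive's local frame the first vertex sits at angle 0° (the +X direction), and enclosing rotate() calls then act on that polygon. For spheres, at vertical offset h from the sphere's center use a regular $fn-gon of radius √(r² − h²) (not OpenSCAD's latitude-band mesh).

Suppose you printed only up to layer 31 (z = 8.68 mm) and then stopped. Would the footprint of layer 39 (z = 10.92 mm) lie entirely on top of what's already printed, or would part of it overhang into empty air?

entirely on top

Compare the two slices. At z = 8.68: the r=8 sphere slices to a regular 12-gon of circumradius 7.971 (√(r²−h²) with h=0.68 from center) (area = (12/2)·7.971²·sin(360°/12) = 190.61 mm²); the r=2 cylinder at (4, 2) contributes a regular 12-gon of circumradius 2 (area = (12/2)·2.000²·sin(360°/12) = 12.00 mm²); Taking the union: the r=2 cylinder at (4, 2) lies entirely inside the r=8 sphere, so the union is just the r=8 sphere — area = 190.61 mm². At z = 10.92: the r=8 sphere slices to a regular 12-gon of circumradius 7.448 (√(r²−h²) with h=2.92 from center) (area = (12/2)·7.448²·sin(360°/12) = 166.42 mm²); the cylinder at (4, 2): section is a regular 12-gon, circumradius r=2 (area = (12/2)·2.000²·sin(360°/12) = 12.00 mm²); Merging all regions: the r=2 cylinder at (4, 2) lies entirely inside the r=8 sphere, so the union is just the r=8 sphere — area = 166.42 mm². Checking containment: the cross-section at z = 10.92 is a subset of the cross-section at z = 8.68.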